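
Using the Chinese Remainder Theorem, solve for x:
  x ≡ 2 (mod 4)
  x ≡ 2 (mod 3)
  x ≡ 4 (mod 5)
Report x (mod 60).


Moduli 4, 3, 5 are pairwise coprime; by CRT there is a unique solution modulo M = 4 · 3 · 5 = 60.
Solve pairwise, accumulating the modulus:
  Start with x ≡ 2 (mod 4).
  Combine with x ≡ 2 (mod 3): since gcd(4, 3) = 1, we get a unique residue mod 12.
    Write x = 2 + 4·t and substitute into x ≡ 2 (mod 3): 4·t ≡ 2 − 2 = 0 (mod 3).
    Reduce coefficients mod 3: 1·t ≡ 0 (mod 3).
    So t ≡ 0 (mod 3).
    Then x = 2 + 4·0 = 2, valid modulo lcm(4, 3) = 12: x ≡ 2 (mod 12).
  Combine with x ≡ 4 (mod 5): since gcd(12, 5) = 1, we get a unique residue mod 60.
    Write x = 2 + 12·t and substitute into x ≡ 4 (mod 5): 12·t ≡ 4 − 2 = 2 (mod 5).
    Reduce coefficients mod 5: 2·t ≡ 2 (mod 5).
    The inverse of 2 mod 5 is 3 (since 2·3 = 6 = 1·5 + 1), so t ≡ 3·2 = 6 ≡ 1 (mod 5).
    Then x = 2 + 12·1 = 14, valid modulo lcm(12, 5) = 60: x ≡ 14 (mod 60).
Verify: 14 mod 4 = 2 ✓, 14 mod 3 = 2 ✓, 14 mod 5 = 4 ✓.

x ≡ 14 (mod 60).


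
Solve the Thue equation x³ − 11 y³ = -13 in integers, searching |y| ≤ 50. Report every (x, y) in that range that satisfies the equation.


The equation is x³ - 11y³ = -13. For fixed y, x³ = 11·y³ − 13, so a solution requires the RHS to be a perfect cube.
Strategy: iterate y from -50 to 50, compute RHS = 11·y³ − 13, and check whether it is a (positive or negative) perfect cube.
Check small values of y:
  y = 0: RHS = -13 is not a perfect cube.
  y = 1: RHS = -2 is not a perfect cube.
  y = -1: RHS = -24 is not a perfect cube.
  y = 2: RHS = 75 is not a perfect cube.
  y = -2: RHS = -101 is not a perfect cube.
  y = 3: RHS = 284 is not a perfect cube.
  y = -3: RHS = -310 is not a perfect cube.
Continuing the search up to |y| = 50 finds no solutions either.
No (x, y) in the scanned range satisfies the equation.

No integer solutions with |y| ≤ 50.


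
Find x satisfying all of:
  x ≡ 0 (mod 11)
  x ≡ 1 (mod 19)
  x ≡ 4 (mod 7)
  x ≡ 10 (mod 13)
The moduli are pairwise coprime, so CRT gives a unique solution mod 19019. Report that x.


Product of moduli M = 11 · 19 · 7 · 13 = 19019.
Merge one congruence at a time:
  Start: x ≡ 0 (mod 11).
  Combine with x ≡ 1 (mod 19); new modulus lcm = 209.
    Write x = 0 + 11·t and substitute into x ≡ 1 (mod 19): 11·t ≡ 1 − 0 = 1 (mod 19).
    The inverse of 11 mod 19 is 7 (since 11·7 = 77 = 4·19 + 1), so t ≡ 7·1 = 7 ≡ 7 (mod 19).
    Then x = 0 + 11·7 = 77, valid modulo lcm(11, 19) = 209: x ≡ 77 (mod 209).
  Combine with x ≡ 4 (mod 7); new modulus lcm = 1463.
    Write x = 77 + 209·t and substitute into x ≡ 4 (mod 7): 209·t ≡ 4 − 77 = -73 (mod 7).
    Reduce coefficients mod 7: 6·t ≡ 4 (mod 7).
    The inverse of 6 mod 7 is 6 (since 6·6 = 36 = 5·7 + 1), so t ≡ 6·4 = 24 ≡ 3 (mod 7).
    Then x = 77 + 209·3 = 704, valid modulo lcm(209, 7) = 1463: x ≡ 704 (mod 1463).
  Combine with x ≡ 10 (mod 13); new modulus lcm = 19019.
    Write x = 704 + 1463·t and substitute into x ≡ 10 (mod 13): 1463·t ≡ 10 − 704 = -694 (mod 13).
    Reduce coefficients mod 13: 7·t ≡ 8 (mod 13).
    The inverse of 7 mod 13 is 2 (since 7·2 = 14 = 1·13 + 1), so t ≡ 2·8 = 16 ≡ 3 (mod 13).
    Then x = 704 + 1463·3 = 5093, valid modulo lcm(1463, 13) = 19019: x ≡ 5093 (mod 19019).
Verify against each original: 5093 mod 11 = 0, 5093 mod 19 = 1, 5093 mod 7 = 4, 5093 mod 13 = 10.

x ≡ 5093 (mod 19019).


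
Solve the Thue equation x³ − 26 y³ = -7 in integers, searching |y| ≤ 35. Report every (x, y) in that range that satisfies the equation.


The equation is x³ - 26y³ = -7. For fixed y, x³ = 26·y³ − 7, so a solution requires the RHS to be a perfect cube.
Strategy: iterate y from -35 to 35, compute RHS = 26·y³ − 7, and check whether it is a (positive or negative) perfect cube.
Check small values of y:
  y = 0: RHS = -7 is not a perfect cube.
  y = 1: RHS = 19 is not a perfect cube.
  y = -1: RHS = -33 is not a perfect cube.
  y = 2: RHS = 201 is not a perfect cube.
  y = -2: RHS = -215 is not a perfect cube.
  y = 3: RHS = 695 is not a perfect cube.
  y = -3: RHS = -709 is not a perfect cube.
Continuing the search up to |y| = 35 finds no solutions either.
No (x, y) in the scanned range satisfies the equation.

No integer solutions with |y| ≤ 35.


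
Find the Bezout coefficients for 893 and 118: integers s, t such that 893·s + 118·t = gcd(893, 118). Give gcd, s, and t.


Euclidean algorithm on (893, 118) — divide until remainder is 0:
  893 = 7 · 118 + 67
  118 = 1 · 67 + 51
  67 = 1 · 51 + 16
  51 = 3 · 16 + 3
  16 = 5 · 3 + 1
  3 = 3 · 1 + 0
gcd(893, 118) = 1.
Track Bezout coefficients alongside the remainders: start with r₀ = 893 = a·1 + b·0 (s = 1, t = 0) and r₁ = 118 = a·0 + b·1 (s = 0, t = 1); each new remainder r_{k+1} = r_{k-1} − q_k·r_k inherits s_{k+1} = s_{k-1} − q_k·s_k, t_{k+1} = t_{k-1} − q_k·t_k, so r_k = a·s_k + b·t_k at every step:
  q = 7: r = 67, s = 1 − 7·0 = 1, t = 0 − 7·1 = -7  (check: 893·1 + 118·(-7) = 67)
  q = 1: r = 51, s = 0 − 1·1 = -1, t = 1 − 1·(-7) = 8  (check: 893·(-1) + 118·8 = 51)
  q = 1: r = 16, s = 1 − 1·(-1) = 2, t = -7 − 1·8 = -15  (check: 893·2 + 118·(-15) = 16)
  q = 3: r = 3, s = -1 − 3·2 = -7, t = 8 − 3·(-15) = 53  (check: 893·(-7) + 118·53 = 3)
  q = 5: r = 1, s = 2 − 5·(-7) = 37, t = -15 − 5·53 = -280  (check: 893·37 + 118·(-280) = 1)
The row with r = 1 (the gcd) gives the Bezout coefficients s = 37, t = -280.
Result: 893 · (37) + 118 · (-280) = 1.

gcd(893, 118) = 1; s = 37, t = -280 (check: 893·37 + 118·(-280) = 1).


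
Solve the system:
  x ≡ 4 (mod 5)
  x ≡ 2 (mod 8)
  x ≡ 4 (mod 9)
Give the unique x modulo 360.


Moduli 5, 8, 9 are pairwise coprime; by CRT there is a unique solution modulo M = 5 · 8 · 9 = 360.
Solve pairwise, accumulating the modulus:
  Start with x ≡ 4 (mod 5).
  Combine with x ≡ 2 (mod 8): since gcd(5, 8) = 1, we get a unique residue mod 40.
    Write x = 4 + 5·t and substitute into x ≡ 2 (mod 8): 5·t ≡ 2 − 4 = -2 (mod 8).
    Reduce coefficients mod 8: 5·t ≡ 6 (mod 8).
    The inverse of 5 mod 8 is 5 (since 5·5 = 25 = 3·8 + 1), so t ≡ 5·6 = 30 ≡ 6 (mod 8).
    Then x = 4 + 5·6 = 34, valid modulo lcm(5, 8) = 40: x ≡ 34 (mod 40).
  Combine with x ≡ 4 (mod 9): since gcd(40, 9) = 1, we get a unique residue mod 360.
    Write x = 34 + 40·t and substitute into x ≡ 4 (mod 9): 40·t ≡ 4 − 34 = -30 (mod 9).
    Reduce coefficients mod 9: 4·t ≡ 6 (mod 9).
    The inverse of 4 mod 9 is 7 (since 4·7 = 28 = 3·9 + 1), so t ≡ 7·6 = 42 ≡ 6 (mod 9).
    Then x = 34 + 40·6 = 274, valid modulo lcm(40, 9) = 360: x ≡ 274 (mod 360).
Verify: 274 mod 5 = 4 ✓, 274 mod 8 = 2 ✓, 274 mod 9 = 4 ✓.

x ≡ 274 (mod 360).


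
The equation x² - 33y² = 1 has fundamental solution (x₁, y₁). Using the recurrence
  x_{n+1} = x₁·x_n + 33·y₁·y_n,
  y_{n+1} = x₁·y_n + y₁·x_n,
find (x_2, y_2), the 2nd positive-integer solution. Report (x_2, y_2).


Step 1: Find the fundamental solution (x₁, y₁) of x² - 33y² = 1.
  Expand √33 as a continued fraction. a₀ = ⌊√33⌋ = 5; iterate m_{k+1} = d_k·a_k − m_k, d_{k+1} = (33 − m_{k+1}²)/d_k, a_{k+1} = ⌊(a₀ + m_{k+1})/d_{k+1}⌋ (starting m₀ = 0, d₀ = 1), with convergents p_k = a_k·p_{k-1} + p_{k-2}, q_k = a_k·q_{k-1} + q_{k-2} (p₋₁ = 1, q₋₁ = 0):
  k = 0: a₀ = 5; p₀/q₀ = 5/1; p₀² − 33·q₀² = 25 − 33 = -8.
  k = 1: m = 5, d = 8, a = ⌊(5 + 5)/8⌋ = 1; p/q = (1·5 + 1)/(1·1 + 0) = 6/1; p² − 33·q² = 36 − 33 = 3.
  k = 2: m = 3, d = 3, a = ⌊(5 + 3)/3⌋ = 2; p/q = (2·6 + 5)/(2·1 + 1) = 17/3; p² − 33·q² = 289 − 297 = -8.
  k = 3: m = 3, d = 8, a = ⌊(5 + 3)/8⌋ = 1; p/q = (1·17 + 6)/(1·3 + 1) = 23/4; p² − 33·q² = 529 − 528 = 1.
  The first convergent with p² − 33·q² = 1 gives the fundamental solution (x₁, y₁) = (23, 4).
Step 2: Apply the recurrence (x_{n+1}, y_{n+1}) = (x₁x_n + 33y₁y_n, x₁y_n + y₁x_n) repeatedly.
  From (x_1, y_1) = (23, 4): x_2 = 23·23 + 33·4·4 = 1057; y_2 = 23·4 + 4·23 = 184.
Step 3: Verify x_2² - 33·y_2² = 1117249 - 1117248 = 1 (should be 1). ✓

(x_1, y_1) = (23, 4); (x_2, y_2) = (1057, 184).


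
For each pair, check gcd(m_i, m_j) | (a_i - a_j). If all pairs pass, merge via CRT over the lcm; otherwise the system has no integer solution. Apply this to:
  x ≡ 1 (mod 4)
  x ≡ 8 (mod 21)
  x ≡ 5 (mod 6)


Moduli 4, 21, 6 are not pairwise coprime, so CRT works modulo lcm(m_i) when all pairwise compatibility conditions hold.
Pairwise compatibility: gcd(m_i, m_j) must divide a_i - a_j for every pair.
Merge one congruence at a time:
  Start: x ≡ 1 (mod 4).
  Combine with x ≡ 8 (mod 21): gcd(4, 21) = 1; 8 - 1 = 7, which IS divisible by 1, so compatible.
    Write x = 1 + 4·t and substitute into x ≡ 8 (mod 21): 4·t ≡ 8 − 1 = 7 (mod 21).
    The inverse of 4 mod 21 is 16 (since 4·16 = 64 = 3·21 + 1), so t ≡ 16·7 = 112 ≡ 7 (mod 21).
    Then x = 1 + 4·7 = 29, valid modulo lcm(4, 21) = 84: x ≡ 29 (mod 84).
  Combine with x ≡ 5 (mod 6): gcd(84, 6) = 6; 5 - 29 = -24, which IS divisible by 6, so compatible.
    Write x = 29 + 84·t and substitute into x ≡ 5 (mod 6): 84·t ≡ 5 − 29 = -24 (mod 6).
    Divide the congruence (and modulus) by g = 6: 14·t ≡ -4 (mod 1).
    Modulo 1 every t works; take t = 0.
    Then x = 29 + 84·0 = 29, valid modulo lcm(84, 6) = 84: x ≡ 29 (mod 84).
Verify: 29 mod 4 = 1, 29 mod 21 = 8, 29 mod 6 = 5.

x ≡ 29 (mod 84).


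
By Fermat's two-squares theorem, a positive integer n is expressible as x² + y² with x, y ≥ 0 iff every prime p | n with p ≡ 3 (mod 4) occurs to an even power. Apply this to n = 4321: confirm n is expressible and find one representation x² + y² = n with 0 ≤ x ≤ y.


Step 1: Factor n = 4321 = 29 · 149.
Step 2: Check the mod-4 condition on each prime factor: 29 ≡ 1 (mod 4), exponent 1; 149 ≡ 1 (mod 4), exponent 1.
All primes ≡ 3 (mod 4) appear to even exponent (or don't appear), so by the two-squares theorem n IS expressible as a sum of two squares.
Step 3: Build a representation. Here n = 29 · 149 is a product of primes ≡ 1 (mod 4). Each prime p ≡ 1 (mod 4) is itself a sum of two squares; find a² by testing p − a² for a perfect square:
  29: 29 − 1² = 28, 29 − 2² = 25 = 5² ⇒ 29 = 2² + 5².
  149: 149 − 1² = 148, 149 − 2² = 145, 149 − 3² = 140, 149 − 4² = 133, 149 − 5² = 124, 149 − 6² = 113, 149 − 7² = 100 = 10² ⇒ 149 = 7² + 10².
  Combine using the Brahmagupta–Fibonacci identity (a² + b²)(c² + d²) = (ac − bd)² + (ad + bc)² = (ac + bd)² + (ad − bc)²:
  29 · 149 = 4321: from (2² + 5²)(7² + 10²), take (2·7 − 5·10, 2·10 + 5·7) = (14 − 50, 20 + 35) = (-36, 55); dropping signs (only squares matter) gives (36, 55); check 36² + 55² = 1296 + 3025 = 4321 ✓.
Step 4: Order so x ≤ y and verify: 36² + 55² = 1296 + 3025 = 4321 = n. ✓

n = 4321 = 36² + 55² (one valid representation with x ≤ y).


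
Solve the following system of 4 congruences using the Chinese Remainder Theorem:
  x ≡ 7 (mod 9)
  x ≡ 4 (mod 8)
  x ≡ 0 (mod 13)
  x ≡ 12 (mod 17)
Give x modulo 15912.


Product of moduli M = 9 · 8 · 13 · 17 = 15912.
Merge one congruence at a time:
  Start: x ≡ 7 (mod 9).
  Combine with x ≡ 4 (mod 8); new modulus lcm = 72.
    Write x = 7 + 9·t and substitute into x ≡ 4 (mod 8): 9·t ≡ 4 − 7 = -3 (mod 8).
    Reduce coefficients mod 8: 1·t ≡ 5 (mod 8).
    So t ≡ 5 (mod 8).
    Then x = 7 + 9·5 = 52, valid modulo lcm(9, 8) = 72: x ≡ 52 (mod 72).
  Combine with x ≡ 0 (mod 13); new modulus lcm = 936.
    Write x = 52 + 72·t and substitute into x ≡ 0 (mod 13): 72·t ≡ 0 − 52 = -52 (mod 13).
    Reduce coefficients mod 13: 7·t ≡ 0 (mod 13).
    The inverse of 7 mod 13 is 2 (since 7·2 = 14 = 1·13 + 1), so t ≡ 2·0 = 0 ≡ 0 (mod 13).
    Then x = 52 + 72·0 = 52, valid modulo lcm(72, 13) = 936: x ≡ 52 (mod 936).
  Combine with x ≡ 12 (mod 17); new modulus lcm = 15912.
    Write x = 52 + 936·t and substitute into x ≡ 12 (mod 17): 936·t ≡ 12 − 52 = -40 (mod 17).
    Reduce coefficients mod 17: 1·t ≡ 11 (mod 17).
    So t ≡ 11 (mod 17).
    Then x = 52 + 936·11 = 10348, valid modulo lcm(936, 17) = 15912: x ≡ 10348 (mod 15912).
Verify against each original: 10348 mod 9 = 7, 10348 mod 8 = 4, 10348 mod 13 = 0, 10348 mod 17 = 12.

x ≡ 10348 (mod 15912).


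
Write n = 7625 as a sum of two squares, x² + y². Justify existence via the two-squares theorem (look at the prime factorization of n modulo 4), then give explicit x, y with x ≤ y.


Step 1: Factor n = 7625 = 5^3 · 61.
Step 2: Check the mod-4 condition on each prime factor: 5 ≡ 1 (mod 4), exponent 3; 61 ≡ 1 (mod 4), exponent 1.
All primes ≡ 3 (mod 4) appear to even exponent (or don't appear), so by the two-squares theorem n IS expressible as a sum of two squares.
Step 3: Build a representation. Group n = k² · m with k = 5 and m = 5 · 61 = 305 (a product of primes ≡ 1 (mod 4)); a representation of m scales to one of n via (k·x)² + (k·y)² = k²(x² + y²). Each prime p ≡ 1 (mod 4) is itself a sum of two squares; find a² by testing p − a² for a perfect square:
  5: 5 − 1² = 4 = 2² ⇒ 5 = 1² + 2².
  61: 61 − 1² = 60, 61 − 2² = 57, 61 − 3² = 52, 61 − 4² = 45, 61 − 5² = 36 = 6² ⇒ 61 = 5² + 6².
  Combine using the Brahmagupta–Fibonacci identity (a² + b²)(c² + d²) = (ac − bd)² + (ad + bc)² = (ac + bd)² + (ad − bc)²:
  5 · 61 = 305: from (1² + 2²)(5² + 6²), take (1·5 − 2·6, 1·6 + 2·5) = (5 − 12, 6 + 10) = (-7, 16); dropping signs (only squares matter) gives (7, 16); check 7² + 16² = 49 + 256 = 305 ✓.
  Scale by k = 5: (5·7, 5·16) = (35, 80).
Step 4: Order so x ≤ y and verify: 35² + 80² = 1225 + 6400 = 7625 = n. ✓

n = 7625 = 35² + 80² (one valid representation with x ≤ y).


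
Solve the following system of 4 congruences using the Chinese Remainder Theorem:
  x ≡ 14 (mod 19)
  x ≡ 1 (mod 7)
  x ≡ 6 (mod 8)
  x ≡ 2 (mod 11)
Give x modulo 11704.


Product of moduli M = 19 · 7 · 8 · 11 = 11704.
Merge one congruence at a time:
  Start: x ≡ 14 (mod 19).
  Combine with x ≡ 1 (mod 7); new modulus lcm = 133.
    Write x = 14 + 19·t and substitute into x ≡ 1 (mod 7): 19·t ≡ 1 − 14 = -13 (mod 7).
    Reduce coefficients mod 7: 5·t ≡ 1 (mod 7).
    The inverse of 5 mod 7 is 3 (since 5·3 = 15 = 2·7 + 1), so t ≡ 3·1 = 3 ≡ 3 (mod 7).
    Then x = 14 + 19·3 = 71, valid modulo lcm(19, 7) = 133: x ≡ 71 (mod 133).
  Combine with x ≡ 6 (mod 8); new modulus lcm = 1064.
    Write x = 71 + 133·t and substitute into x ≡ 6 (mod 8): 133·t ≡ 6 − 71 = -65 (mod 8).
    Reduce coefficients mod 8: 5·t ≡ 7 (mod 8).
    The inverse of 5 mod 8 is 5 (since 5·5 = 25 = 3·8 + 1), so t ≡ 5·7 = 35 ≡ 3 (mod 8).
    Then x = 71 + 133·3 = 470, valid modulo lcm(133, 8) = 1064: x ≡ 470 (mod 1064).
  Combine with x ≡ 2 (mod 11); new modulus lcm = 11704.
    Write x = 470 + 1064·t and substitute into x ≡ 2 (mod 11): 1064·t ≡ 2 − 470 = -468 (mod 11).
    Reduce coefficients mod 11: 8·t ≡ 5 (mod 11).
    The inverse of 8 mod 11 is 7 (since 8·7 = 56 = 5·11 + 1), so t ≡ 7·5 = 35 ≡ 2 (mod 11).
    Then x = 470 + 1064·2 = 2598, valid modulo lcm(1064, 11) = 11704: x ≡ 2598 (mod 11704).
Verify against each original: 2598 mod 19 = 14, 2598 mod 7 = 1, 2598 mod 8 = 6, 2598 mod 11 = 2.

x ≡ 2598 (mod 11704).


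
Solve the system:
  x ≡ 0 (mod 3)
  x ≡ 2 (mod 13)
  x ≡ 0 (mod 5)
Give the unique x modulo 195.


Moduli 3, 13, 5 are pairwise coprime; by CRT there is a unique solution modulo M = 3 · 13 · 5 = 195.
Solve pairwise, accumulating the modulus:
  Start with x ≡ 0 (mod 3).
  Combine with x ≡ 2 (mod 13): since gcd(3, 13) = 1, we get a unique residue mod 39.
    Write x = 0 + 3·t and substitute into x ≡ 2 (mod 13): 3·t ≡ 2 − 0 = 2 (mod 13).
    The inverse of 3 mod 13 is 9 (since 3·9 = 27 = 2·13 + 1), so t ≡ 9·2 = 18 ≡ 5 (mod 13).
    Then x = 0 + 3·5 = 15, valid modulo lcm(3, 13) = 39: x ≡ 15 (mod 39).
  Combine with x ≡ 0 (mod 5): since gcd(39, 5) = 1, we get a unique residue mod 195.
    Write x = 15 + 39·t and substitute into x ≡ 0 (mod 5): 39·t ≡ 0 − 15 = -15 (mod 5).
    Reduce coefficients mod 5: 4·t ≡ 0 (mod 5).
    The inverse of 4 mod 5 is 4 (since 4·4 = 16 = 3·5 + 1), so t ≡ 4·0 = 0 ≡ 0 (mod 5).
    Then x = 15 + 39·0 = 15, valid modulo lcm(39, 5) = 195: x ≡ 15 (mod 195).
Verify: 15 mod 3 = 0 ✓, 15 mod 13 = 2 ✓, 15 mod 5 = 0 ✓.

x ≡ 15 (mod 195).


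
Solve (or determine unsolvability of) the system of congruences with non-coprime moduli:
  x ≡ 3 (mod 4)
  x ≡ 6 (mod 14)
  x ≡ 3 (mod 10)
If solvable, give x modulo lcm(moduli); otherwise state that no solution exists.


Moduli 4, 14, 10 are not pairwise coprime, so CRT works modulo lcm(m_i) when all pairwise compatibility conditions hold.
Pairwise compatibility: gcd(m_i, m_j) must divide a_i - a_j for every pair.
Merge one congruence at a time:
  Start: x ≡ 3 (mod 4).
  Combine with x ≡ 6 (mod 14): gcd(4, 14) = 2, and 6 - 3 = 3 is NOT divisible by 2.
    ⇒ system is inconsistent (no integer solution).

No solution (the system is inconsistent).


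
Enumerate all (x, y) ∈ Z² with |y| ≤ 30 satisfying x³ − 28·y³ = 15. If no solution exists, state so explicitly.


The equation is x³ - 28y³ = 15. For fixed y, x³ = 28·y³ + 15, so a solution requires the RHS to be a perfect cube.
Strategy: iterate y from -30 to 30, compute RHS = 28·y³ + 15, and check whether it is a (positive or negative) perfect cube.
Check small values of y:
  y = 0: RHS = 15 is not a perfect cube.
  y = 1: RHS = 43 is not a perfect cube.
  y = -1: RHS = -13 is not a perfect cube.
  y = 2: RHS = 239 is not a perfect cube.
  y = -2: RHS = -209 is not a perfect cube.
  y = 3: RHS = 771 is not a perfect cube.
  y = -3: RHS = -741 is not a perfect cube.
Continuing the search up to |y| = 30 finds no solutions either.
No (x, y) in the scanned range satisfies the equation.

No integer solutions with |y| ≤ 30.


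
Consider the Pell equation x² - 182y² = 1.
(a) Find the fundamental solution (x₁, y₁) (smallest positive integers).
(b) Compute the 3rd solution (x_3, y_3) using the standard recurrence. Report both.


Step 1: Find the fundamental solution (x₁, y₁) of x² - 182y² = 1.
  Expand √182 as a continued fraction. a₀ = ⌊√182⌋ = 13; iterate m_{k+1} = d_k·a_k − m_k, d_{k+1} = (182 − m_{k+1}²)/d_k, a_{k+1} = ⌊(a₀ + m_{k+1})/d_{k+1}⌋ (starting m₀ = 0, d₀ = 1), with convergents p_k = a_k·p_{k-1} + p_{k-2}, q_k = a_k·q_{k-1} + q_{k-2} (p₋₁ = 1, q₋₁ = 0):
  k = 0: a₀ = 13; p₀/q₀ = 13/1; p₀² − 182·q₀² = 169 − 182 = -13.
  k = 1: m = 13, d = 13, a = ⌊(13 + 13)/13⌋ = 2; p/q = (2·13 + 1)/(2·1 + 0) = 27/2; p² − 182·q² = 729 − 728 = 1.
  The first convergent with p² − 182·q² = 1 gives the fundamental solution (x₁, y₁) = (27, 2).
Step 2: Apply the recurrence (x_{n+1}, y_{n+1}) = (x₁x_n + 182y₁y_n, x₁y_n + y₁x_n) repeatedly.
  From (x_1, y_1) = (27, 2): x_2 = 27·27 + 182·2·2 = 1457; y_2 = 27·2 + 2·27 = 108.
  From (x_2, y_2) = (1457, 108): x_3 = 27·1457 + 182·2·108 = 78651; y_3 = 27·108 + 2·1457 = 5830.
Step 3: Verify x_3² - 182·y_3² = 6185979801 - 6185979800 = 1 (should be 1). ✓

(x_1, y_1) = (27, 2); (x_3, y_3) = (78651, 5830).


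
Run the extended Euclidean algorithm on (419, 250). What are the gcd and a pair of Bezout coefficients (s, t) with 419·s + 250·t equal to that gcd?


Euclidean algorithm on (419, 250) — divide until remainder is 0:
  419 = 1 · 250 + 169
  250 = 1 · 169 + 81
  169 = 2 · 81 + 7
  81 = 11 · 7 + 4
  7 = 1 · 4 + 3
  4 = 1 · 3 + 1
  3 = 3 · 1 + 0
gcd(419, 250) = 1.
Track Bezout coefficients alongside the remainders: start with r₀ = 419 = a·1 + b·0 (s = 1, t = 0) and r₁ = 250 = a·0 + b·1 (s = 0, t = 1); each new remainder r_{k+1} = r_{k-1} − q_k·r_k inherits s_{k+1} = s_{k-1} − q_k·s_k, t_{k+1} = t_{k-1} − q_k·t_k, so r_k = a·s_k + b·t_k at every step:
  q = 1: r = 169, s = 1 − 1·0 = 1, t = 0 − 1·1 = -1  (check: 419·1 + 250·(-1) = 169)
  q = 1: r = 81, s = 0 − 1·1 = -1, t = 1 − 1·(-1) = 2  (check: 419·(-1) + 250·2 = 81)
  q = 2: r = 7, s = 1 − 2·(-1) = 3, t = -1 − 2·2 = -5  (check: 419·3 + 250·(-5) = 7)
  q = 11: r = 4, s = -1 − 11·3 = -34, t = 2 − 11·(-5) = 57  (check: 419·(-34) + 250·57 = 4)
  q = 1: r = 3, s = 3 − 1·(-34) = 37, t = -5 − 1·57 = -62  (check: 419·37 + 250·(-62) = 3)
  q = 1: r = 1, s = -34 − 1·37 = -71, t = 57 − 1·(-62) = 119  (check: 419·(-71) + 250·119 = 1)
The row with r = 1 (the gcd) gives the Bezout coefficients s = -71, t = 119.
Result: 419 · (-71) + 250 · (119) = 1.

gcd(419, 250) = 1; s = -71, t = 119 (check: 419·(-71) + 250·119 = 1).


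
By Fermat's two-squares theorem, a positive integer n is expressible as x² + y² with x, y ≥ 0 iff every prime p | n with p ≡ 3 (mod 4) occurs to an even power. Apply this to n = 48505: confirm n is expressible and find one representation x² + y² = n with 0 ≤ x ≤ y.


Step 1: Factor n = 48505 = 5 · 89 · 109.
Step 2: Check the mod-4 condition on each prime factor: 5 ≡ 1 (mod 4), exponent 1; 89 ≡ 1 (mod 4), exponent 1; 109 ≡ 1 (mod 4), exponent 1.
All primes ≡ 3 (mod 4) appear to even exponent (or don't appear), so by the two-squares theorem n IS expressible as a sum of two squares.
Step 3: Build a representation. Here n = 5 · 89 · 109 is a product of primes ≡ 1 (mod 4). Each prime p ≡ 1 (mod 4) is itself a sum of two squares; find a² by testing p − a² for a perfect square:
  5: 5 − 1² = 4 = 2² ⇒ 5 = 1² + 2².
  89: 89 − 1² = 88, 89 − 2² = 85, 89 − 3² = 80, 89 − 4² = 73, 89 − 5² = 64 = 8² ⇒ 89 = 5² + 8².
  109: 109 − 1² = 108, 109 − 2² = 105, 109 − 3² = 100 = 10² ⇒ 109 = 3² + 10².
  Combine using the Brahmagupta–Fibonacci identity (a² + b²)(c² + d²) = (ac − bd)² + (ad + bc)² = (ac + bd)² + (ad − bc)²:
  5 · 89 = 445: from (1² + 2²)(5² + 8²), take (1·5 − 2·8, 1·8 + 2·5) = (5 − 16, 8 + 10) = (-11, 18); dropping signs (only squares matter) gives (11, 18); check 11² + 18² = 121 + 324 = 445 ✓.
  445 · 109 = 48505: from (11² + 18²)(3² + 10²), take (11·3 − 18·10, 11·10 + 18·3) = (33 − 180, 110 + 54) = (-147, 164); dropping signs (only squares matter) gives (147, 164); check 147² + 164² = 21609 + 26896 = 48505 ✓.
Step 4: Order so x ≤ y and verify: 147² + 164² = 21609 + 26896 = 48505 = n. ✓

n = 48505 = 147² + 164² (one valid representation with x ≤ y).


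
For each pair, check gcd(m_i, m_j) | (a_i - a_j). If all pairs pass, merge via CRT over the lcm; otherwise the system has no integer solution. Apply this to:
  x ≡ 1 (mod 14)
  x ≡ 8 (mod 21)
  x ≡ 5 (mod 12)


Moduli 14, 21, 12 are not pairwise coprime, so CRT works modulo lcm(m_i) when all pairwise compatibility conditions hold.
Pairwise compatibility: gcd(m_i, m_j) must divide a_i - a_j for every pair.
Merge one congruence at a time:
  Start: x ≡ 1 (mod 14).
  Combine with x ≡ 8 (mod 21): gcd(14, 21) = 7; 8 - 1 = 7, which IS divisible by 7, so compatible.
    Write x = 1 + 14·t and substitute into x ≡ 8 (mod 21): 14·t ≡ 8 − 1 = 7 (mod 21).
    Divide the congruence (and modulus) by g = 7: 2·t ≡ 1 (mod 3).
    The inverse of 2 mod 3 is 2 (since 2·2 = 4 = 1·3 + 1), so t ≡ 2·1 = 2 ≡ 2 (mod 3).
    Then x = 1 + 14·2 = 29, valid modulo lcm(14, 21) = 42: x ≡ 29 (mod 42).
  Combine with x ≡ 5 (mod 12): gcd(42, 12) = 6; 5 - 29 = -24, which IS divisible by 6, so compatible.
    Write x = 29 + 42·t and substitute into x ≡ 5 (mod 12): 42·t ≡ 5 − 29 = -24 (mod 12).
    Divide the congruence (and modulus) by g = 6: 7·t ≡ -4 (mod 2).
    Reduce coefficients mod 2: 1·t ≡ 0 (mod 2).
    So t ≡ 0 (mod 2).
    Then x = 29 + 42·0 = 29, valid modulo lcm(42, 12) = 84: x ≡ 29 (mod 84).
Verify: 29 mod 14 = 1, 29 mod 21 = 8, 29 mod 12 = 5.

x ≡ 29 (mod 84).


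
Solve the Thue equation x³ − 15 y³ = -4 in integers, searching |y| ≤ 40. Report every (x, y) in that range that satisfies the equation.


The equation is x³ - 15y³ = -4. For fixed y, x³ = 15·y³ − 4, so a solution requires the RHS to be a perfect cube.
Strategy: iterate y from -40 to 40, compute RHS = 15·y³ − 4, and check whether it is a (positive or negative) perfect cube.
Check small values of y:
  y = 0: RHS = -4 is not a perfect cube.
  y = 1: RHS = 11 is not a perfect cube.
  y = -1: RHS = -19 is not a perfect cube.
  y = 2: RHS = 116 is not a perfect cube.
  y = -2: RHS = -124 is not a perfect cube.
  y = 3: RHS = 401 is not a perfect cube.
  y = -3: RHS = -409 is not a perfect cube.
Continuing the search up to |y| = 40 finds no solutions either.
No (x, y) in the scanned range satisfies the equation.

No integer solutions with |y| ≤ 40.


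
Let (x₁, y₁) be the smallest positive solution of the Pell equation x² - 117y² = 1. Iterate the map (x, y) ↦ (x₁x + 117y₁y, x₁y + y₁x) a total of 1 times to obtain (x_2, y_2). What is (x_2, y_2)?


Step 1: Find the fundamental solution (x₁, y₁) of x² - 117y² = 1.
  Expand √117 as a continued fraction. a₀ = ⌊√117⌋ = 10; iterate m_{k+1} = d_k·a_k − m_k, d_{k+1} = (117 − m_{k+1}²)/d_k, a_{k+1} = ⌊(a₀ + m_{k+1})/d_{k+1}⌋ (starting m₀ = 0, d₀ = 1), with convergents p_k = a_k·p_{k-1} + p_{k-2}, q_k = a_k·q_{k-1} + q_{k-2} (p₋₁ = 1, q₋₁ = 0):
  k = 0: a₀ = 10; p₀/q₀ = 10/1; p₀² − 117·q₀² = 100 − 117 = -17.
  k = 1: m = 10, d = 17, a = ⌊(10 + 10)/17⌋ = 1; p/q = (1·10 + 1)/(1·1 + 0) = 11/1; p² − 117·q² = 121 − 117 = 4.
  k = 2: m = 7, d = 4, a = ⌊(10 + 7)/4⌋ = 4; p/q = (4·11 + 10)/(4·1 + 1) = 54/5; p² − 117·q² = 2916 − 2925 = -9.
  k = 3: m = 9, d = 9, a = ⌊(10 + 9)/9⌋ = 2; p/q = (2·54 + 11)/(2·5 + 1) = 119/11; p² − 117·q² = 14161 − 14157 = 4.
  k = 4: m = 9, d = 4, a = ⌊(10 + 9)/4⌋ = 4; p/q = (4·119 + 54)/(4·11 + 5) = 530/49; p² − 117·q² = 280900 − 280917 = -17.
  k = 5: m = 7, d = 17, a = ⌊(10 + 7)/17⌋ = 1; p/q = (1·530 + 119)/(1·49 + 11) = 649/60; p² − 117·q² = 421201 − 421200 = 1.
  The first convergent with p² − 117·q² = 1 gives the fundamental solution (x₁, y₁) = (649, 60).
Step 2: Apply the recurrence (x_{n+1}, y_{n+1}) = (x₁x_n + 117y₁y_n, x₁y_n + y₁x_n) repeatedly.
  From (x_1, y_1) = (649, 60): x_2 = 649·649 + 117·60·60 = 842401; y_2 = 649·60 + 60·649 = 77880.
Step 3: Verify x_2² - 117·y_2² = 709639444801 - 709639444800 = 1 (should be 1). ✓

(x_1, y_1) = (649, 60); (x_2, y_2) = (842401, 77880).


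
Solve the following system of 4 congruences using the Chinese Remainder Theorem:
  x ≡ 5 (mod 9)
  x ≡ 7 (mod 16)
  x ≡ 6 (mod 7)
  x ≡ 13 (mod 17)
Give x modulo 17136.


Product of moduli M = 9 · 16 · 7 · 17 = 17136.
Merge one congruence at a time:
  Start: x ≡ 5 (mod 9).
  Combine with x ≡ 7 (mod 16); new modulus lcm = 144.
    Write x = 5 + 9·t and substitute into x ≡ 7 (mod 16): 9·t ≡ 7 − 5 = 2 (mod 16).
    The inverse of 9 mod 16 is 9 (since 9·9 = 81 = 5·16 + 1), so t ≡ 9·2 = 18 ≡ 2 (mod 16).
    Then x = 5 + 9·2 = 23, valid modulo lcm(9, 16) = 144: x ≡ 23 (mod 144).
  Combine with x ≡ 6 (mod 7); new modulus lcm = 1008.
    Write x = 23 + 144·t and substitute into x ≡ 6 (mod 7): 144·t ≡ 6 − 23 = -17 (mod 7).
    Reduce coefficients mod 7: 4·t ≡ 4 (mod 7).
    The inverse of 4 mod 7 is 2 (since 4·2 = 8 = 1·7 + 1), so t ≡ 2·4 = 8 ≡ 1 (mod 7).
    Then x = 23 + 144·1 = 167, valid modulo lcm(144, 7) = 1008: x ≡ 167 (mod 1008).
  Combine with x ≡ 13 (mod 17); new modulus lcm = 17136.
    Write x = 167 + 1008·t and substitute into x ≡ 13 (mod 17): 1008·t ≡ 13 − 167 = -154 (mod 17).
    Reduce coefficients mod 17: 5·t ≡ 16 (mod 17).
    The inverse of 5 mod 17 is 7 (since 5·7 = 35 = 2·17 + 1), so t ≡ 7·16 = 112 ≡ 10 (mod 17).
    Then x = 167 + 1008·10 = 10247, valid modulo lcm(1008, 17) = 17136: x ≡ 10247 (mod 17136).
Verify against each original: 10247 mod 9 = 5, 10247 mod 16 = 7, 10247 mod 7 = 6, 10247 mod 17 = 13.

x ≡ 10247 (mod 17136).


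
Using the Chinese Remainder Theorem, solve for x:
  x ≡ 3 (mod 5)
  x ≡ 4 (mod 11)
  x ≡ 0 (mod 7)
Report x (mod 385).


Moduli 5, 11, 7 are pairwise coprime; by CRT there is a unique solution modulo M = 5 · 11 · 7 = 385.
Solve pairwise, accumulating the modulus:
  Start with x ≡ 3 (mod 5).
  Combine with x ≡ 4 (mod 11): since gcd(5, 11) = 1, we get a unique residue mod 55.
    Write x = 3 + 5·t and substitute into x ≡ 4 (mod 11): 5·t ≡ 4 − 3 = 1 (mod 11).
    The inverse of 5 mod 11 is 9 (since 5·9 = 45 = 4·11 + 1), so t ≡ 9·1 = 9 ≡ 9 (mod 11).
    Then x = 3 + 5·9 = 48, valid modulo lcm(5, 11) = 55: x ≡ 48 (mod 55).
  Combine with x ≡ 0 (mod 7): since gcd(55, 7) = 1, we get a unique residue mod 385.
    Write x = 48 + 55·t and substitute into x ≡ 0 (mod 7): 55·t ≡ 0 − 48 = -48 (mod 7).
    Reduce coefficients mod 7: 6·t ≡ 1 (mod 7).
    The inverse of 6 mod 7 is 6 (since 6·6 = 36 = 5·7 + 1), so t ≡ 6·1 = 6 ≡ 6 (mod 7).
    Then x = 48 + 55·6 = 378, valid modulo lcm(55, 7) = 385: x ≡ 378 (mod 385).
Verify: 378 mod 5 = 3 ✓, 378 mod 11 = 4 ✓, 378 mod 7 = 0 ✓.

x ≡ 378 (mod 385).


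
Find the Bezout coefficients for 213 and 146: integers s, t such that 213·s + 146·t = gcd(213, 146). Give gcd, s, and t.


Euclidean algorithm on (213, 146) — divide until remainder is 0:
  213 = 1 · 146 + 67
  146 = 2 · 67 + 12
  67 = 5 · 12 + 7
  12 = 1 · 7 + 5
  7 = 1 · 5 + 2
  5 = 2 · 2 + 1
  2 = 2 · 1 + 0
gcd(213, 146) = 1.
Track Bezout coefficients alongside the remainders: start with r₀ = 213 = a·1 + b·0 (s = 1, t = 0) and r₁ = 146 = a·0 + b·1 (s = 0, t = 1); each new remainder r_{k+1} = r_{k-1} − q_k·r_k inherits s_{k+1} = s_{k-1} − q_k·s_k, t_{k+1} = t_{k-1} − q_k·t_k, so r_k = a·s_k + b·t_k at every step:
  q = 1: r = 67, s = 1 − 1·0 = 1, t = 0 − 1·1 = -1  (check: 213·1 + 146·(-1) = 67)
  q = 2: r = 12, s = 0 − 2·1 = -2, t = 1 − 2·(-1) = 3  (check: 213·(-2) + 146·3 = 12)
  q = 5: r = 7, s = 1 − 5·(-2) = 11, t = -1 − 5·3 = -16  (check: 213·11 + 146·(-16) = 7)
  q = 1: r = 5, s = -2 − 1·11 = -13, t = 3 − 1·(-16) = 19  (check: 213·(-13) + 146·19 = 5)
  q = 1: r = 2, s = 11 − 1·(-13) = 24, t = -16 − 1·19 = -35  (check: 213·24 + 146·(-35) = 2)
  q = 2: r = 1, s = -13 − 2·24 = -61, t = 19 − 2·(-35) = 89  (check: 213·(-61) + 146·89 = 1)
The row with r = 1 (the gcd) gives the Bezout coefficients s = -61, t = 89.
Result: 213 · (-61) + 146 · (89) = 1.

gcd(213, 146) = 1; s = -61, t = 89 (check: 213·(-61) + 146·89 = 1).


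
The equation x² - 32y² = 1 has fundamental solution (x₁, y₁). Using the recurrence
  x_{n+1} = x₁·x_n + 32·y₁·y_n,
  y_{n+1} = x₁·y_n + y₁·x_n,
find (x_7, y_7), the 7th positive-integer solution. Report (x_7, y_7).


Step 1: Find the fundamental solution (x₁, y₁) of x² - 32y² = 1.
  Expand √32 as a continued fraction. a₀ = ⌊√32⌋ = 5; iterate m_{k+1} = d_k·a_k − m_k, d_{k+1} = (32 − m_{k+1}²)/d_k, a_{k+1} = ⌊(a₀ + m_{k+1})/d_{k+1}⌋ (starting m₀ = 0, d₀ = 1), with convergents p_k = a_k·p_{k-1} + p_{k-2}, q_k = a_k·q_{k-1} + q_{k-2} (p₋₁ = 1, q₋₁ = 0):
  k = 0: a₀ = 5; p₀/q₀ = 5/1; p₀² − 32·q₀² = 25 − 32 = -7.
  k = 1: m = 5, d = 7, a = ⌊(5 + 5)/7⌋ = 1; p/q = (1·5 + 1)/(1·1 + 0) = 6/1; p² − 32·q² = 36 − 32 = 4.
  k = 2: m = 2, d = 4, a = ⌊(5 + 2)/4⌋ = 1; p/q = (1·6 + 5)/(1·1 + 1) = 11/2; p² − 32·q² = 121 − 128 = -7.
  k = 3: m = 2, d = 7, a = ⌊(5 + 2)/7⌋ = 1; p/q = (1·11 + 6)/(1·2 + 1) = 17/3; p² − 32·q² = 289 − 288 = 1.
  The first convergent with p² − 32·q² = 1 gives the fundamental solution (x₁, y₁) = (17, 3).
Step 2: Apply the recurrence (x_{n+1}, y_{n+1}) = (x₁x_n + 32y₁y_n, x₁y_n + y₁x_n) repeatedly.
  From (x_1, y_1) = (17, 3): x_2 = 17·17 + 32·3·3 = 577; y_2 = 17·3 + 3·17 = 102.
  From (x_2, y_2) = (577, 102): x_3 = 17·577 + 32·3·102 = 19601; y_3 = 17·102 + 3·577 = 3465.
  From (x_3, y_3) = (19601, 3465): x_4 = 17·19601 + 32·3·3465 = 665857; y_4 = 17·3465 + 3·19601 = 117708.
  From (x_4, y_4) = (665857, 117708): x_5 = 17·665857 + 32·3·117708 = 22619537; y_5 = 17·117708 + 3·665857 = 3998607.
  From (x_5, y_5) = (22619537, 3998607): x_6 = 17·22619537 + 32·3·3998607 = 768398401; y_6 = 17·3998607 + 3·22619537 = 135834930.
  From (x_6, y_6) = (768398401, 135834930): x_7 = 17·768398401 + 32·3·135834930 = 26102926097; y_7 = 17·135834930 + 3·768398401 = 4614389013.
Step 3: Verify x_7² - 32·y_7² = 681362750825443653409 - 681362750825443653408 = 1 (should be 1). ✓

(x_1, y_1) = (17, 3); (x_7, y_7) = (26102926097, 4614389013).


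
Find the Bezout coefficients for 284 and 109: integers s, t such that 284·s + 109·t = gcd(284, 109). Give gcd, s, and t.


Euclidean algorithm on (284, 109) — divide until remainder is 0:
  284 = 2 · 109 + 66
  109 = 1 · 66 + 43
  66 = 1 · 43 + 23
  43 = 1 · 23 + 20
  23 = 1 · 20 + 3
  20 = 6 · 3 + 2
  3 = 1 · 2 + 1
  2 = 2 · 1 + 0
gcd(284, 109) = 1.
Track Bezout coefficients alongside the remainders: start with r₀ = 284 = a·1 + b·0 (s = 1, t = 0) and r₁ = 109 = a·0 + b·1 (s = 0, t = 1); each new remainder r_{k+1} = r_{k-1} − q_k·r_k inherits s_{k+1} = s_{k-1} − q_k·s_k, t_{k+1} = t_{k-1} − q_k·t_k, so r_k = a·s_k + b·t_k at every step:
  q = 2: r = 66, s = 1 − 2·0 = 1, t = 0 − 2·1 = -2  (check: 284·1 + 109·(-2) = 66)
  q = 1: r = 43, s = 0 − 1·1 = -1, t = 1 − 1·(-2) = 3  (check: 284·(-1) + 109·3 = 43)
  q = 1: r = 23, s = 1 − 1·(-1) = 2, t = -2 − 1·3 = -5  (check: 284·2 + 109·(-5) = 23)
  q = 1: r = 20, s = -1 − 1·2 = -3, t = 3 − 1·(-5) = 8  (check: 284·(-3) + 109·8 = 20)
  q = 1: r = 3, s = 2 − 1·(-3) = 5, t = -5 − 1·8 = -13  (check: 284·5 + 109·(-13) = 3)
  q = 6: r = 2, s = -3 − 6·5 = -33, t = 8 − 6·(-13) = 86  (check: 284·(-33) + 109·86 = 2)
  q = 1: r = 1, s = 5 − 1·(-33) = 38, t = -13 − 1·86 = -99  (check: 284·38 + 109·(-99) = 1)
The row with r = 1 (the gcd) gives the Bezout coefficients s = 38, t = -99.
Result: 284 · (38) + 109 · (-99) = 1.

gcd(284, 109) = 1; s = 38, t = -99 (check: 284·38 + 109·(-99) = 1).


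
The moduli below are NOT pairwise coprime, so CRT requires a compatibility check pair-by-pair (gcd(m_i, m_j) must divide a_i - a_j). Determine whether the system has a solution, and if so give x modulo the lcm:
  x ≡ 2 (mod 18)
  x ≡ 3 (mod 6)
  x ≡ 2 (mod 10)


Moduli 18, 6, 10 are not pairwise coprime, so CRT works modulo lcm(m_i) when all pairwise compatibility conditions hold.
Pairwise compatibility: gcd(m_i, m_j) must divide a_i - a_j for every pair.
Merge one congruence at a time:
  Start: x ≡ 2 (mod 18).
  Combine with x ≡ 3 (mod 6): gcd(18, 6) = 6, and 3 - 2 = 1 is NOT divisible by 6.
    ⇒ system is inconsistent (no integer solution).

No solution (the system is inconsistent).


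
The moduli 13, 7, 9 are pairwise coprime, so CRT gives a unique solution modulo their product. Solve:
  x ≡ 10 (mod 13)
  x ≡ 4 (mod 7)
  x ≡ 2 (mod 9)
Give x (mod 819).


Moduli 13, 7, 9 are pairwise coprime; by CRT there is a unique solution modulo M = 13 · 7 · 9 = 819.
Solve pairwise, accumulating the modulus:
  Start with x ≡ 10 (mod 13).
  Combine with x ≡ 4 (mod 7): since gcd(13, 7) = 1, we get a unique residue mod 91.
    Write x = 10 + 13·t and substitute into x ≡ 4 (mod 7): 13·t ≡ 4 − 10 = -6 (mod 7).
    Reduce coefficients mod 7: 6·t ≡ 1 (mod 7).
    The inverse of 6 mod 7 is 6 (since 6·6 = 36 = 5·7 + 1), so t ≡ 6·1 = 6 ≡ 6 (mod 7).
    Then x = 10 + 13·6 = 88, valid modulo lcm(13, 7) = 91: x ≡ 88 (mod 91).
  Combine with x ≡ 2 (mod 9): since gcd(91, 9) = 1, we get a unique residue mod 819.
    Write x = 88 + 91·t and substitute into x ≡ 2 (mod 9): 91·t ≡ 2 − 88 = -86 (mod 9).
    Reduce coefficients mod 9: 1·t ≡ 4 (mod 9).
    So t ≡ 4 (mod 9).
    Then x = 88 + 91·4 = 452, valid modulo lcm(91, 9) = 819: x ≡ 452 (mod 819).
Verify: 452 mod 13 = 10 ✓, 452 mod 7 = 4 ✓, 452 mod 9 = 2 ✓.

x ≡ 452 (mod 819).


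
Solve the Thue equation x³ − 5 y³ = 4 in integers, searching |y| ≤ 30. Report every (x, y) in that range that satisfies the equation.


The equation is x³ - 5y³ = 4. For fixed y, x³ = 5·y³ + 4, so a solution requires the RHS to be a perfect cube.
Strategy: iterate y from -30 to 30, compute RHS = 5·y³ + 4, and check whether it is a (positive or negative) perfect cube.
Check small values of y:
  y = 0: RHS = 4 is not a perfect cube.
  y = 1: RHS = 9 is not a perfect cube.
  y = -1: RHS = -1 = (-1)³ ⇒ x = -1 works.
  y = 2: RHS = 44 is not a perfect cube.
  y = -2: RHS = -36 is not a perfect cube.
  y = 3: RHS = 139 is not a perfect cube.
  y = -3: RHS = -131 is not a perfect cube.
Continuing the search up to |y| = 30 finds no further solutions beyond those listed.
Collected solutions: (-1, -1).

Solutions (with |y| ≤ 30): (-1, -1).


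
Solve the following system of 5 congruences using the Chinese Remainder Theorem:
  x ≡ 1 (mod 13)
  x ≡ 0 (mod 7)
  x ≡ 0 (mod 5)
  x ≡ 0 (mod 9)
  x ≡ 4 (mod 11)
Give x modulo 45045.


Product of moduli M = 13 · 7 · 5 · 9 · 11 = 45045.
Merge one congruence at a time:
  Start: x ≡ 1 (mod 13).
  Combine with x ≡ 0 (mod 7); new modulus lcm = 91.
    Write x = 1 + 13·t and substitute into x ≡ 0 (mod 7): 13·t ≡ 0 − 1 = -1 (mod 7).
    Reduce coefficients mod 7: 6·t ≡ 6 (mod 7).
    The inverse of 6 mod 7 is 6 (since 6·6 = 36 = 5·7 + 1), so t ≡ 6·6 = 36 ≡ 1 (mod 7).
    Then x = 1 + 13·1 = 14, valid modulo lcm(13, 7) = 91: x ≡ 14 (mod 91).
  Combine with x ≡ 0 (mod 5); new modulus lcm = 455.
    Write x = 14 + 91·t and substitute into x ≡ 0 (mod 5): 91·t ≡ 0 − 14 = -14 (mod 5).
    Reduce coefficients mod 5: 1·t ≡ 1 (mod 5).
    So t ≡ 1 (mod 5).
    Then x = 14 + 91·1 = 105, valid modulo lcm(91, 5) = 455: x ≡ 105 (mod 455).
  Combine with x ≡ 0 (mod 9); new modulus lcm = 4095.
    Write x = 105 + 455·t and substitute into x ≡ 0 (mod 9): 455·t ≡ 0 − 105 = -105 (mod 9).
    Reduce coefficients mod 9: 5·t ≡ 3 (mod 9).
    The inverse of 5 mod 9 is 2 (since 5·2 = 10 = 1·9 + 1), so t ≡ 2·3 = 6 ≡ 6 (mod 9).
    Then x = 105 + 455·6 = 2835, valid modulo lcm(455, 9) = 4095: x ≡ 2835 (mod 4095).
  Combine with x ≡ 4 (mod 11); new modulus lcm = 45045.
    Write x = 2835 + 4095·t and substitute into x ≡ 4 (mod 11): 4095·t ≡ 4 − 2835 = -2831 (mod 11).
    Reduce coefficients mod 11: 3·t ≡ 7 (mod 11).
    The inverse of 3 mod 11 is 4 (since 3·4 = 12 = 1·11 + 1), so t ≡ 4·7 = 28 ≡ 6 (mod 11).
    Then x = 2835 + 4095·6 = 27405, valid modulo lcm(4095, 11) = 45045: x ≡ 27405 (mod 45045).
Verify against each original: 27405 mod 13 = 1, 27405 mod 7 = 0, 27405 mod 5 = 0, 27405 mod 9 = 0, 27405 mod 11 = 4.

x ≡ 27405 (mod 45045).


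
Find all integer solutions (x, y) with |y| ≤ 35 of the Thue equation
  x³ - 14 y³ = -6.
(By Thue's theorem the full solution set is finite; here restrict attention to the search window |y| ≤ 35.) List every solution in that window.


The equation is x³ - 14y³ = -6. For fixed y, x³ = 14·y³ − 6, so a solution requires the RHS to be a perfect cube.
Strategy: iterate y from -35 to 35, compute RHS = 14·y³ − 6, and check whether it is a (positive or negative) perfect cube.
Check small values of y:
  y = 0: RHS = -6 is not a perfect cube.
  y = 1: RHS = 8 = (2)³ ⇒ x = 2 works.
  y = -1: RHS = -20 is not a perfect cube.
  y = 2: RHS = 106 is not a perfect cube.
  y = -2: RHS = -118 is not a perfect cube.
  y = 3: RHS = 372 is not a perfect cube.
  y = -3: RHS = -384 is not a perfect cube.
Continuing the search up to |y| = 35 finds no further solutions beyond those listed.
Collected solutions: (2, 1).

Solutions (with |y| ≤ 35): (2, 1).
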